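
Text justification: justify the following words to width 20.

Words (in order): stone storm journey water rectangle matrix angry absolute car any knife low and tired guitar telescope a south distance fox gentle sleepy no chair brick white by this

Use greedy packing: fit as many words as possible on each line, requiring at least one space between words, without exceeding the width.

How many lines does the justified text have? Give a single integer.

Line 1: ['stone', 'storm', 'journey'] (min_width=19, slack=1)
Line 2: ['water', 'rectangle'] (min_width=15, slack=5)
Line 3: ['matrix', 'angry'] (min_width=12, slack=8)
Line 4: ['absolute', 'car', 'any'] (min_width=16, slack=4)
Line 5: ['knife', 'low', 'and', 'tired'] (min_width=19, slack=1)
Line 6: ['guitar', 'telescope', 'a'] (min_width=18, slack=2)
Line 7: ['south', 'distance', 'fox'] (min_width=18, slack=2)
Line 8: ['gentle', 'sleepy', 'no'] (min_width=16, slack=4)
Line 9: ['chair', 'brick', 'white', 'by'] (min_width=20, slack=0)
Line 10: ['this'] (min_width=4, slack=16)
Total lines: 10

Answer: 10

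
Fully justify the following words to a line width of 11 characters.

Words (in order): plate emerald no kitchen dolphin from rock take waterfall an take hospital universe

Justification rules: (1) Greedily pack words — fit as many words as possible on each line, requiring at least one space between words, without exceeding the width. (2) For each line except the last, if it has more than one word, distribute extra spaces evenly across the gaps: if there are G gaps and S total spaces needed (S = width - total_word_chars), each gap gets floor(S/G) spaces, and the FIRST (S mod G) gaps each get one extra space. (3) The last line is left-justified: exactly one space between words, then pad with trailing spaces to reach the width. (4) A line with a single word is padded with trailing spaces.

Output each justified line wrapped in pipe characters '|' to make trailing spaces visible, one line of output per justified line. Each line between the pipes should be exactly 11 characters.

Answer: |plate      |
|emerald  no|
|kitchen    |
|dolphin    |
|from   rock|
|take       |
|waterfall  |
|an     take|
|hospital   |
|universe   |

Derivation:
Line 1: ['plate'] (min_width=5, slack=6)
Line 2: ['emerald', 'no'] (min_width=10, slack=1)
Line 3: ['kitchen'] (min_width=7, slack=4)
Line 4: ['dolphin'] (min_width=7, slack=4)
Line 5: ['from', 'rock'] (min_width=9, slack=2)
Line 6: ['take'] (min_width=4, slack=7)
Line 7: ['waterfall'] (min_width=9, slack=2)
Line 8: ['an', 'take'] (min_width=7, slack=4)
Line 9: ['hospital'] (min_width=8, slack=3)
Line 10: ['universe'] (min_width=8, slack=3)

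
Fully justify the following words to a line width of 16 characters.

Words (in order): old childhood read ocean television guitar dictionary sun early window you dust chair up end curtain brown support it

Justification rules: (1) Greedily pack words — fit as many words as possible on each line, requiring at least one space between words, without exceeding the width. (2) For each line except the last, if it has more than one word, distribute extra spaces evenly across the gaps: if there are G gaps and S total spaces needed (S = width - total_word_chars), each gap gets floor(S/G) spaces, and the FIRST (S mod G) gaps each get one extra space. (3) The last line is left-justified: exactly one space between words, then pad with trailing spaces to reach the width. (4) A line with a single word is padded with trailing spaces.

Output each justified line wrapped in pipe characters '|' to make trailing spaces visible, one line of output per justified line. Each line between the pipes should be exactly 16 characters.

Line 1: ['old', 'childhood'] (min_width=13, slack=3)
Line 2: ['read', 'ocean'] (min_width=10, slack=6)
Line 3: ['television'] (min_width=10, slack=6)
Line 4: ['guitar'] (min_width=6, slack=10)
Line 5: ['dictionary', 'sun'] (min_width=14, slack=2)
Line 6: ['early', 'window', 'you'] (min_width=16, slack=0)
Line 7: ['dust', 'chair', 'up'] (min_width=13, slack=3)
Line 8: ['end', 'curtain'] (min_width=11, slack=5)
Line 9: ['brown', 'support', 'it'] (min_width=16, slack=0)

Answer: |old    childhood|
|read       ocean|
|television      |
|guitar          |
|dictionary   sun|
|early window you|
|dust   chair  up|
|end      curtain|
|brown support it|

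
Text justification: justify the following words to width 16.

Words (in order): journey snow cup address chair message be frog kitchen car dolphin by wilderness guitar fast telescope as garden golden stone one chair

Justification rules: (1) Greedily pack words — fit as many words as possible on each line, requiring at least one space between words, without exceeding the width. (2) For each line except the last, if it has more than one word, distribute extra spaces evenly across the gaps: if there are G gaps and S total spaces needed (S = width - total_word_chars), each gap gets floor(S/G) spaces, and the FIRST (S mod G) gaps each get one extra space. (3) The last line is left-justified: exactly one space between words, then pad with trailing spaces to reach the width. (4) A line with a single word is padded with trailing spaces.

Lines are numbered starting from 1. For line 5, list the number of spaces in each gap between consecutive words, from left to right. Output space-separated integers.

Line 1: ['journey', 'snow', 'cup'] (min_width=16, slack=0)
Line 2: ['address', 'chair'] (min_width=13, slack=3)
Line 3: ['message', 'be', 'frog'] (min_width=15, slack=1)
Line 4: ['kitchen', 'car'] (min_width=11, slack=5)
Line 5: ['dolphin', 'by'] (min_width=10, slack=6)
Line 6: ['wilderness'] (min_width=10, slack=6)
Line 7: ['guitar', 'fast'] (min_width=11, slack=5)
Line 8: ['telescope', 'as'] (min_width=12, slack=4)
Line 9: ['garden', 'golden'] (min_width=13, slack=3)
Line 10: ['stone', 'one', 'chair'] (min_width=15, slack=1)

Answer: 7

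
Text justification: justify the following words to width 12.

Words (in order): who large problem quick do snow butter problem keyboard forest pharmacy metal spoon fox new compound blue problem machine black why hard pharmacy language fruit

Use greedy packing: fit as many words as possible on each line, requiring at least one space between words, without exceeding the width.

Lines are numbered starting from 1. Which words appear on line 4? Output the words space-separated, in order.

Answer: snow butter

Derivation:
Line 1: ['who', 'large'] (min_width=9, slack=3)
Line 2: ['problem'] (min_width=7, slack=5)
Line 3: ['quick', 'do'] (min_width=8, slack=4)
Line 4: ['snow', 'butter'] (min_width=11, slack=1)
Line 5: ['problem'] (min_width=7, slack=5)
Line 6: ['keyboard'] (min_width=8, slack=4)
Line 7: ['forest'] (min_width=6, slack=6)
Line 8: ['pharmacy'] (min_width=8, slack=4)
Line 9: ['metal', 'spoon'] (min_width=11, slack=1)
Line 10: ['fox', 'new'] (min_width=7, slack=5)
Line 11: ['compound'] (min_width=8, slack=4)
Line 12: ['blue', 'problem'] (min_width=12, slack=0)
Line 13: ['machine'] (min_width=7, slack=5)
Line 14: ['black', 'why'] (min_width=9, slack=3)
Line 15: ['hard'] (min_width=4, slack=8)
Line 16: ['pharmacy'] (min_width=8, slack=4)
Line 17: ['language'] (min_width=8, slack=4)
Line 18: ['fruit'] (min_width=5, slack=7)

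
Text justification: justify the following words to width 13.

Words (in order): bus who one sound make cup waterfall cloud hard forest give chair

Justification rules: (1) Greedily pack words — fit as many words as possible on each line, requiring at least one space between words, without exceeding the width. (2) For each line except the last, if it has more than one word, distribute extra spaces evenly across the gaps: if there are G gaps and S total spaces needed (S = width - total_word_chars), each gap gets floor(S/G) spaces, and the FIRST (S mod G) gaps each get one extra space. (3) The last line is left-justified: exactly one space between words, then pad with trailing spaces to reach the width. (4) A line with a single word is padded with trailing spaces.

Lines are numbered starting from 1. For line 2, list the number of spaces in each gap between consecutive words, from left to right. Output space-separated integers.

Line 1: ['bus', 'who', 'one'] (min_width=11, slack=2)
Line 2: ['sound', 'make'] (min_width=10, slack=3)
Line 3: ['cup', 'waterfall'] (min_width=13, slack=0)
Line 4: ['cloud', 'hard'] (min_width=10, slack=3)
Line 5: ['forest', 'give'] (min_width=11, slack=2)
Line 6: ['chair'] (min_width=5, slack=8)

Answer: 4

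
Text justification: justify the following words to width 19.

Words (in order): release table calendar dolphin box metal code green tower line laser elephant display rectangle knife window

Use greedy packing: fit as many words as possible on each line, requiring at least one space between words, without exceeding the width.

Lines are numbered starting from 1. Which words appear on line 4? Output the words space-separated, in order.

Answer: green tower line

Derivation:
Line 1: ['release', 'table'] (min_width=13, slack=6)
Line 2: ['calendar', 'dolphin'] (min_width=16, slack=3)
Line 3: ['box', 'metal', 'code'] (min_width=14, slack=5)
Line 4: ['green', 'tower', 'line'] (min_width=16, slack=3)
Line 5: ['laser', 'elephant'] (min_width=14, slack=5)
Line 6: ['display', 'rectangle'] (min_width=17, slack=2)
Line 7: ['knife', 'window'] (min_width=12, slack=7)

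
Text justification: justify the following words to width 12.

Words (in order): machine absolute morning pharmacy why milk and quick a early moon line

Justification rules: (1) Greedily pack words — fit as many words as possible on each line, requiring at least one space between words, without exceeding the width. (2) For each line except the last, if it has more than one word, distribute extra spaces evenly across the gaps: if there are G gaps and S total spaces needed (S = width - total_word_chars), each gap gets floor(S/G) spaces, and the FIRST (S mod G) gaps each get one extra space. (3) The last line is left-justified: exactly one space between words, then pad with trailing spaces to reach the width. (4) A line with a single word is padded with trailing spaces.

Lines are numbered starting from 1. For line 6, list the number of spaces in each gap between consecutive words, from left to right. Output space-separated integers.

Line 1: ['machine'] (min_width=7, slack=5)
Line 2: ['absolute'] (min_width=8, slack=4)
Line 3: ['morning'] (min_width=7, slack=5)
Line 4: ['pharmacy', 'why'] (min_width=12, slack=0)
Line 5: ['milk', 'and'] (min_width=8, slack=4)
Line 6: ['quick', 'a'] (min_width=7, slack=5)
Line 7: ['early', 'moon'] (min_width=10, slack=2)
Line 8: ['line'] (min_width=4, slack=8)

Answer: 6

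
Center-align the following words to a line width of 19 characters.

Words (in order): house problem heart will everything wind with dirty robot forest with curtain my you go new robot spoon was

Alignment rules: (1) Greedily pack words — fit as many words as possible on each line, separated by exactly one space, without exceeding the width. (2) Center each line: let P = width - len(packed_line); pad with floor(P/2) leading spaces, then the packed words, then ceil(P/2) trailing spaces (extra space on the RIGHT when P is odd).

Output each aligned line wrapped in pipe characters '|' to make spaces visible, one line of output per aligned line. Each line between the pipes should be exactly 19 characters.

Line 1: ['house', 'problem', 'heart'] (min_width=19, slack=0)
Line 2: ['will', 'everything'] (min_width=15, slack=4)
Line 3: ['wind', 'with', 'dirty'] (min_width=15, slack=4)
Line 4: ['robot', 'forest', 'with'] (min_width=17, slack=2)
Line 5: ['curtain', 'my', 'you', 'go'] (min_width=17, slack=2)
Line 6: ['new', 'robot', 'spoon', 'was'] (min_width=19, slack=0)

Answer: |house problem heart|
|  will everything  |
|  wind with dirty  |
| robot forest with |
| curtain my you go |
|new robot spoon was|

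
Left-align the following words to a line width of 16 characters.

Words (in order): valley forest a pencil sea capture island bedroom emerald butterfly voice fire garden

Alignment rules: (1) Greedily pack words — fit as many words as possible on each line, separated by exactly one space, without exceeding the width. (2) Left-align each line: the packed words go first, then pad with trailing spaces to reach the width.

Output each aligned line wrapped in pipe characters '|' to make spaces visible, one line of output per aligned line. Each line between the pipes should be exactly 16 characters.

Line 1: ['valley', 'forest', 'a'] (min_width=15, slack=1)
Line 2: ['pencil', 'sea'] (min_width=10, slack=6)
Line 3: ['capture', 'island'] (min_width=14, slack=2)
Line 4: ['bedroom', 'emerald'] (min_width=15, slack=1)
Line 5: ['butterfly', 'voice'] (min_width=15, slack=1)
Line 6: ['fire', 'garden'] (min_width=11, slack=5)

Answer: |valley forest a |
|pencil sea      |
|capture island  |
|bedroom emerald |
|butterfly voice |
|fire garden     |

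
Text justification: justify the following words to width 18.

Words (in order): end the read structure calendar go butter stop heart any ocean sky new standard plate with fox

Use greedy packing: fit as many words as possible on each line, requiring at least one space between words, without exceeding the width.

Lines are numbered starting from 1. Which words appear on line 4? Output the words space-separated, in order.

Answer: heart any ocean

Derivation:
Line 1: ['end', 'the', 'read'] (min_width=12, slack=6)
Line 2: ['structure', 'calendar'] (min_width=18, slack=0)
Line 3: ['go', 'butter', 'stop'] (min_width=14, slack=4)
Line 4: ['heart', 'any', 'ocean'] (min_width=15, slack=3)
Line 5: ['sky', 'new', 'standard'] (min_width=16, slack=2)
Line 6: ['plate', 'with', 'fox'] (min_width=14, slack=4)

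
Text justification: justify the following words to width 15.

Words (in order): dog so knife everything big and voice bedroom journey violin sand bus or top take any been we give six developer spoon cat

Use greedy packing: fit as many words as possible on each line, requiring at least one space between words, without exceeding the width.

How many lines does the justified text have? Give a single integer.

Answer: 9

Derivation:
Line 1: ['dog', 'so', 'knife'] (min_width=12, slack=3)
Line 2: ['everything', 'big'] (min_width=14, slack=1)
Line 3: ['and', 'voice'] (min_width=9, slack=6)
Line 4: ['bedroom', 'journey'] (min_width=15, slack=0)
Line 5: ['violin', 'sand', 'bus'] (min_width=15, slack=0)
Line 6: ['or', 'top', 'take', 'any'] (min_width=15, slack=0)
Line 7: ['been', 'we', 'give'] (min_width=12, slack=3)
Line 8: ['six', 'developer'] (min_width=13, slack=2)
Line 9: ['spoon', 'cat'] (min_width=9, slack=6)
Total lines: 9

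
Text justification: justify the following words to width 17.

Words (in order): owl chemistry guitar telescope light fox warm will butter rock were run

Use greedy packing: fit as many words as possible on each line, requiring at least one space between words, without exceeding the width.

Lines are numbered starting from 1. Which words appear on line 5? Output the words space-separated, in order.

Line 1: ['owl', 'chemistry'] (min_width=13, slack=4)
Line 2: ['guitar', 'telescope'] (min_width=16, slack=1)
Line 3: ['light', 'fox', 'warm'] (min_width=14, slack=3)
Line 4: ['will', 'butter', 'rock'] (min_width=16, slack=1)
Line 5: ['were', 'run'] (min_width=8, slack=9)

Answer: were run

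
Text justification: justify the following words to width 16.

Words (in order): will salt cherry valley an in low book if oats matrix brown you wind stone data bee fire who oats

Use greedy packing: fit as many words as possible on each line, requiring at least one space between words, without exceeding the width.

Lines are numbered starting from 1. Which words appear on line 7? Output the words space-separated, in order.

Line 1: ['will', 'salt', 'cherry'] (min_width=16, slack=0)
Line 2: ['valley', 'an', 'in', 'low'] (min_width=16, slack=0)
Line 3: ['book', 'if', 'oats'] (min_width=12, slack=4)
Line 4: ['matrix', 'brown', 'you'] (min_width=16, slack=0)
Line 5: ['wind', 'stone', 'data'] (min_width=15, slack=1)
Line 6: ['bee', 'fire', 'who'] (min_width=12, slack=4)
Line 7: ['oats'] (min_width=4, slack=12)

Answer: oats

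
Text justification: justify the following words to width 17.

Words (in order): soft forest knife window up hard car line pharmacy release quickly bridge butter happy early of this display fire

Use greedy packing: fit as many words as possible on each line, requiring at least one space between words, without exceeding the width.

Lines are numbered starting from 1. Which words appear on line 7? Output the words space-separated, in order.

Line 1: ['soft', 'forest', 'knife'] (min_width=17, slack=0)
Line 2: ['window', 'up', 'hard'] (min_width=14, slack=3)
Line 3: ['car', 'line', 'pharmacy'] (min_width=17, slack=0)
Line 4: ['release', 'quickly'] (min_width=15, slack=2)
Line 5: ['bridge', 'butter'] (min_width=13, slack=4)
Line 6: ['happy', 'early', 'of'] (min_width=14, slack=3)
Line 7: ['this', 'display', 'fire'] (min_width=17, slack=0)

Answer: this display fire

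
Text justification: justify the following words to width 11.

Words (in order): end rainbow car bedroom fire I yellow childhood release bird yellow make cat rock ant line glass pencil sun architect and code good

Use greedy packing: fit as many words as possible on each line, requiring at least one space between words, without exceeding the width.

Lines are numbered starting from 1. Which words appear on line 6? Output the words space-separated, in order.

Line 1: ['end', 'rainbow'] (min_width=11, slack=0)
Line 2: ['car', 'bedroom'] (min_width=11, slack=0)
Line 3: ['fire', 'I'] (min_width=6, slack=5)
Line 4: ['yellow'] (min_width=6, slack=5)
Line 5: ['childhood'] (min_width=9, slack=2)
Line 6: ['release'] (min_width=7, slack=4)
Line 7: ['bird', 'yellow'] (min_width=11, slack=0)
Line 8: ['make', 'cat'] (min_width=8, slack=3)
Line 9: ['rock', 'ant'] (min_width=8, slack=3)
Line 10: ['line', 'glass'] (min_width=10, slack=1)
Line 11: ['pencil', 'sun'] (min_width=10, slack=1)
Line 12: ['architect'] (min_width=9, slack=2)
Line 13: ['and', 'code'] (min_width=8, slack=3)
Line 14: ['good'] (min_width=4, slack=7)

Answer: release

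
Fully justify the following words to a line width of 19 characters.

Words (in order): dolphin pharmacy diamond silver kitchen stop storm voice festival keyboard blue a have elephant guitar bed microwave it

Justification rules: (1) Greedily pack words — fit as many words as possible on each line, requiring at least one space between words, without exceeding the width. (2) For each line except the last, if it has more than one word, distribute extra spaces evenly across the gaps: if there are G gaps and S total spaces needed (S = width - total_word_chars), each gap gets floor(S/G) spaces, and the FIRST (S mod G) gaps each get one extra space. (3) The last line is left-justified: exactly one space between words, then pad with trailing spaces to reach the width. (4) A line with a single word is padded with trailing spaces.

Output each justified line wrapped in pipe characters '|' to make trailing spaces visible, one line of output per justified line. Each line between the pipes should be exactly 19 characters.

Line 1: ['dolphin', 'pharmacy'] (min_width=16, slack=3)
Line 2: ['diamond', 'silver'] (min_width=14, slack=5)
Line 3: ['kitchen', 'stop', 'storm'] (min_width=18, slack=1)
Line 4: ['voice', 'festival'] (min_width=14, slack=5)
Line 5: ['keyboard', 'blue', 'a'] (min_width=15, slack=4)
Line 6: ['have', 'elephant'] (min_width=13, slack=6)
Line 7: ['guitar', 'bed'] (min_width=10, slack=9)
Line 8: ['microwave', 'it'] (min_width=12, slack=7)

Answer: |dolphin    pharmacy|
|diamond      silver|
|kitchen  stop storm|
|voice      festival|
|keyboard   blue   a|
|have       elephant|
|guitar          bed|
|microwave it       |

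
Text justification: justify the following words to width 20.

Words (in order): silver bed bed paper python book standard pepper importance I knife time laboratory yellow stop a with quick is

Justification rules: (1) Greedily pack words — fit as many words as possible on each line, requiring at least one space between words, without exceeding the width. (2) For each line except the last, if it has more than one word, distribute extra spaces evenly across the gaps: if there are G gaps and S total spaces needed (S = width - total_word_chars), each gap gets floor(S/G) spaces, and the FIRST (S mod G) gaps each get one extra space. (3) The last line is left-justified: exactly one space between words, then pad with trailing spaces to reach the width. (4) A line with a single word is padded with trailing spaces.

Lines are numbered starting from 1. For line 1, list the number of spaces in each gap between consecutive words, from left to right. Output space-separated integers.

Line 1: ['silver', 'bed', 'bed', 'paper'] (min_width=20, slack=0)
Line 2: ['python', 'book', 'standard'] (min_width=20, slack=0)
Line 3: ['pepper', 'importance', 'I'] (min_width=19, slack=1)
Line 4: ['knife', 'time'] (min_width=10, slack=10)
Line 5: ['laboratory', 'yellow'] (min_width=17, slack=3)
Line 6: ['stop', 'a', 'with', 'quick', 'is'] (min_width=20, slack=0)

Answer: 1 1 1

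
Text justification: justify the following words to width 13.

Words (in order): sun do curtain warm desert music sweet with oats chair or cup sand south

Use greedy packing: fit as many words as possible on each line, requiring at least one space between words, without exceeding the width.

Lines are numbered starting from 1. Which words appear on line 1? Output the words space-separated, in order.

Line 1: ['sun', 'do'] (min_width=6, slack=7)
Line 2: ['curtain', 'warm'] (min_width=12, slack=1)
Line 3: ['desert', 'music'] (min_width=12, slack=1)
Line 4: ['sweet', 'with'] (min_width=10, slack=3)
Line 5: ['oats', 'chair', 'or'] (min_width=13, slack=0)
Line 6: ['cup', 'sand'] (min_width=8, slack=5)
Line 7: ['south'] (min_width=5, slack=8)

Answer: sun do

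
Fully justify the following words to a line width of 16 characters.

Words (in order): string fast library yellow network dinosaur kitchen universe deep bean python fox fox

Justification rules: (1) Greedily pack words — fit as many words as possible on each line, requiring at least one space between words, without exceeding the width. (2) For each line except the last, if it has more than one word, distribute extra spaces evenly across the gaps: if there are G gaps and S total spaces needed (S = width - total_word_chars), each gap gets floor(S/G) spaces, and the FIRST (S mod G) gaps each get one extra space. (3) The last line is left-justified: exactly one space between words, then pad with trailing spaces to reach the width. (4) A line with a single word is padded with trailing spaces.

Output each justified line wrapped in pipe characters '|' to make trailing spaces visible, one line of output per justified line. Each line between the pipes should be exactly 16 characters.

Line 1: ['string', 'fast'] (min_width=11, slack=5)
Line 2: ['library', 'yellow'] (min_width=14, slack=2)
Line 3: ['network', 'dinosaur'] (min_width=16, slack=0)
Line 4: ['kitchen', 'universe'] (min_width=16, slack=0)
Line 5: ['deep', 'bean', 'python'] (min_width=16, slack=0)
Line 6: ['fox', 'fox'] (min_width=7, slack=9)

Answer: |string      fast|
|library   yellow|
|network dinosaur|
|kitchen universe|
|deep bean python|
|fox fox         |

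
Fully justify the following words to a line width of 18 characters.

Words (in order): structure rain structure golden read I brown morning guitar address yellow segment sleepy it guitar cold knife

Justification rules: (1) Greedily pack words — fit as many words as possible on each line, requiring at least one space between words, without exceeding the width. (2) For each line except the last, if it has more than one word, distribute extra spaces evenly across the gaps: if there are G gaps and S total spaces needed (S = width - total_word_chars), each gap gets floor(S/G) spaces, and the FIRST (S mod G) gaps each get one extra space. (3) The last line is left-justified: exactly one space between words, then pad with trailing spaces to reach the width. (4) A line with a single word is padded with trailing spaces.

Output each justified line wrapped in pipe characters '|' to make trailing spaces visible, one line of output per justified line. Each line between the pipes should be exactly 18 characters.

Line 1: ['structure', 'rain'] (min_width=14, slack=4)
Line 2: ['structure', 'golden'] (min_width=16, slack=2)
Line 3: ['read', 'I', 'brown'] (min_width=12, slack=6)
Line 4: ['morning', 'guitar'] (min_width=14, slack=4)
Line 5: ['address', 'yellow'] (min_width=14, slack=4)
Line 6: ['segment', 'sleepy', 'it'] (min_width=17, slack=1)
Line 7: ['guitar', 'cold', 'knife'] (min_width=17, slack=1)

Answer: |structure     rain|
|structure   golden|
|read    I    brown|
|morning     guitar|
|address     yellow|
|segment  sleepy it|
|guitar cold knife |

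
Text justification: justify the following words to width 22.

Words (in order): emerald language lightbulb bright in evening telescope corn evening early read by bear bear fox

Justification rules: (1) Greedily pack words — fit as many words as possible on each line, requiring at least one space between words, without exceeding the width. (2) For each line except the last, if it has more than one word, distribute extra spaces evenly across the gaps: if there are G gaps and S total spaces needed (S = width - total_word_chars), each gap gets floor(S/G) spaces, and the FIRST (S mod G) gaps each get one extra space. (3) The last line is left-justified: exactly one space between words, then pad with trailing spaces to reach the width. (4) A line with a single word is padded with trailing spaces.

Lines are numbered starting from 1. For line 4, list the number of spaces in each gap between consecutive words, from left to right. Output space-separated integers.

Answer: 2 1 1

Derivation:
Line 1: ['emerald', 'language'] (min_width=16, slack=6)
Line 2: ['lightbulb', 'bright', 'in'] (min_width=19, slack=3)
Line 3: ['evening', 'telescope', 'corn'] (min_width=22, slack=0)
Line 4: ['evening', 'early', 'read', 'by'] (min_width=21, slack=1)
Line 5: ['bear', 'bear', 'fox'] (min_width=13, slack=9)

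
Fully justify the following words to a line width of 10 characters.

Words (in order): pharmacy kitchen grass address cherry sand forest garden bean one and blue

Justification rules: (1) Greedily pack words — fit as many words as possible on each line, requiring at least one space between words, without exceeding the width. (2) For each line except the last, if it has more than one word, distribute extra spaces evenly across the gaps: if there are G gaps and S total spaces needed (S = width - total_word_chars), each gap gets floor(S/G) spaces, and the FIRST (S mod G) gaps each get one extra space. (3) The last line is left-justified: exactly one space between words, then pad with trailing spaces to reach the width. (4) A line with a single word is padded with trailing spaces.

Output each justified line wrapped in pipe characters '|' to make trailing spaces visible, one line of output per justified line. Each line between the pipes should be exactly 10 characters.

Line 1: ['pharmacy'] (min_width=8, slack=2)
Line 2: ['kitchen'] (min_width=7, slack=3)
Line 3: ['grass'] (min_width=5, slack=5)
Line 4: ['address'] (min_width=7, slack=3)
Line 5: ['cherry'] (min_width=6, slack=4)
Line 6: ['sand'] (min_width=4, slack=6)
Line 7: ['forest'] (min_width=6, slack=4)
Line 8: ['garden'] (min_width=6, slack=4)
Line 9: ['bean', 'one'] (min_width=8, slack=2)
Line 10: ['and', 'blue'] (min_width=8, slack=2)

Answer: |pharmacy  |
|kitchen   |
|grass     |
|address   |
|cherry    |
|sand      |
|forest    |
|garden    |
|bean   one|
|and blue  |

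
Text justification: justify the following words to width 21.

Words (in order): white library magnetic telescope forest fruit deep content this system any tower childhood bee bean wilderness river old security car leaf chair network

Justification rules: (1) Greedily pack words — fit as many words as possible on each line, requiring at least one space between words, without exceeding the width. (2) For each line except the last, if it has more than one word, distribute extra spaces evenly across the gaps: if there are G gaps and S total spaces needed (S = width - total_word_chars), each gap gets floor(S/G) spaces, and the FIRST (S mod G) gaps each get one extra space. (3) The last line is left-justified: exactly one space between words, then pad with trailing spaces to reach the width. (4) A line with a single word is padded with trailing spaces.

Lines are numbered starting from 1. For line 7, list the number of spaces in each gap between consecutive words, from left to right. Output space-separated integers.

Line 1: ['white', 'library'] (min_width=13, slack=8)
Line 2: ['magnetic', 'telescope'] (min_width=18, slack=3)
Line 3: ['forest', 'fruit', 'deep'] (min_width=17, slack=4)
Line 4: ['content', 'this', 'system'] (min_width=19, slack=2)
Line 5: ['any', 'tower', 'childhood'] (min_width=19, slack=2)
Line 6: ['bee', 'bean', 'wilderness'] (min_width=19, slack=2)
Line 7: ['river', 'old', 'security'] (min_width=18, slack=3)
Line 8: ['car', 'leaf', 'chair'] (min_width=14, slack=7)
Line 9: ['network'] (min_width=7, slack=14)

Answer: 3 2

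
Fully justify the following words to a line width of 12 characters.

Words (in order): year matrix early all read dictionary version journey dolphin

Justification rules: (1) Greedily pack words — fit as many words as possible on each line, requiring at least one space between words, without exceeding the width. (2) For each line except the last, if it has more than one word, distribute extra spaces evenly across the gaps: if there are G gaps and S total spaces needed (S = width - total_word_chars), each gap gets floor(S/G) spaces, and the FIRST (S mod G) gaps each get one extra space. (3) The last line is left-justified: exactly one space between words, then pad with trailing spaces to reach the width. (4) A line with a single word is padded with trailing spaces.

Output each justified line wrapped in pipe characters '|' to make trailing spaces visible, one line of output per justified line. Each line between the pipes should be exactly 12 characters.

Answer: |year  matrix|
|early    all|
|read        |
|dictionary  |
|version     |
|journey     |
|dolphin     |

Derivation:
Line 1: ['year', 'matrix'] (min_width=11, slack=1)
Line 2: ['early', 'all'] (min_width=9, slack=3)
Line 3: ['read'] (min_width=4, slack=8)
Line 4: ['dictionary'] (min_width=10, slack=2)
Line 5: ['version'] (min_width=7, slack=5)
Line 6: ['journey'] (min_width=7, slack=5)
Line 7: ['dolphin'] (min_width=7, slack=5)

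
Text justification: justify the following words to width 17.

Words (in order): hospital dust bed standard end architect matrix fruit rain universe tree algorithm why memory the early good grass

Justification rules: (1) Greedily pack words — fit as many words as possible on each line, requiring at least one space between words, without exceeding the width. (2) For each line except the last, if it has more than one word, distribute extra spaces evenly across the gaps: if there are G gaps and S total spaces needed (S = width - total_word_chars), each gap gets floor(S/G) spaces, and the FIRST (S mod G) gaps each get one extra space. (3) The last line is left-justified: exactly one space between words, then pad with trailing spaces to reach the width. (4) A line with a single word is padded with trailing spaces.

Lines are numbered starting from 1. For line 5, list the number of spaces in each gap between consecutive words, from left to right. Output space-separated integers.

Answer: 5

Derivation:
Line 1: ['hospital', 'dust', 'bed'] (min_width=17, slack=0)
Line 2: ['standard', 'end'] (min_width=12, slack=5)
Line 3: ['architect', 'matrix'] (min_width=16, slack=1)
Line 4: ['fruit', 'rain'] (min_width=10, slack=7)
Line 5: ['universe', 'tree'] (min_width=13, slack=4)
Line 6: ['algorithm', 'why'] (min_width=13, slack=4)
Line 7: ['memory', 'the', 'early'] (min_width=16, slack=1)
Line 8: ['good', 'grass'] (min_width=10, slack=7)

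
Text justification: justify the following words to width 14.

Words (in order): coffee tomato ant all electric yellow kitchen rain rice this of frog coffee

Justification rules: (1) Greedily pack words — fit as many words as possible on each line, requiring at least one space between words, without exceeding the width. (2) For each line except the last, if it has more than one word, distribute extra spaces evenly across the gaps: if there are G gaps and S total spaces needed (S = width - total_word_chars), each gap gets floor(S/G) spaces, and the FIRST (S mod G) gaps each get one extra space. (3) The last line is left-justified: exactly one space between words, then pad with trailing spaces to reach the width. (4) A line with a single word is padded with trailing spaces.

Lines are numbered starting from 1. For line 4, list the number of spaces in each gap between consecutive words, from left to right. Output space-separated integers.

Line 1: ['coffee', 'tomato'] (min_width=13, slack=1)
Line 2: ['ant', 'all'] (min_width=7, slack=7)
Line 3: ['electric'] (min_width=8, slack=6)
Line 4: ['yellow', 'kitchen'] (min_width=14, slack=0)
Line 5: ['rain', 'rice', 'this'] (min_width=14, slack=0)
Line 6: ['of', 'frog', 'coffee'] (min_width=14, slack=0)

Answer: 1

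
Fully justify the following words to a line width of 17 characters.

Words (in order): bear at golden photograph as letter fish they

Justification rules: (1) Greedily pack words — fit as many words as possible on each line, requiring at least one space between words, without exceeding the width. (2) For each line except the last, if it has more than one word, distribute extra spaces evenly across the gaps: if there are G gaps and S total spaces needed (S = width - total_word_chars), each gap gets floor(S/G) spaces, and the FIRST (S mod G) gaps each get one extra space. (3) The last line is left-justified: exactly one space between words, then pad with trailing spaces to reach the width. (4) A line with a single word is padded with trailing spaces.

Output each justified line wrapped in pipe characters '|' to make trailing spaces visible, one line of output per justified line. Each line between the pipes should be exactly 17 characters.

Answer: |bear   at  golden|
|photograph     as|
|letter fish they |

Derivation:
Line 1: ['bear', 'at', 'golden'] (min_width=14, slack=3)
Line 2: ['photograph', 'as'] (min_width=13, slack=4)
Line 3: ['letter', 'fish', 'they'] (min_width=16, slack=1)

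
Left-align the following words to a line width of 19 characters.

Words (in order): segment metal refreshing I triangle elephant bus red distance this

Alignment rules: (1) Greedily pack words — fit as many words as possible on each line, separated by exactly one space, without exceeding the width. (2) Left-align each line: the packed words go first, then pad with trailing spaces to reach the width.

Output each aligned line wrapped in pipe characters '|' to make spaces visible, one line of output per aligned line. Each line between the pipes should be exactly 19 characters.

Line 1: ['segment', 'metal'] (min_width=13, slack=6)
Line 2: ['refreshing', 'I'] (min_width=12, slack=7)
Line 3: ['triangle', 'elephant'] (min_width=17, slack=2)
Line 4: ['bus', 'red', 'distance'] (min_width=16, slack=3)
Line 5: ['this'] (min_width=4, slack=15)

Answer: |segment metal      |
|refreshing I       |
|triangle elephant  |
|bus red distance   |
|this               |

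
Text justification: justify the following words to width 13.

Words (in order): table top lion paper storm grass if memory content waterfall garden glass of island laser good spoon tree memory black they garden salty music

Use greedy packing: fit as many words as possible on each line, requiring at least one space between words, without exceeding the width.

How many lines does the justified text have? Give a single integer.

Answer: 13

Derivation:
Line 1: ['table', 'top'] (min_width=9, slack=4)
Line 2: ['lion', 'paper'] (min_width=10, slack=3)
Line 3: ['storm', 'grass'] (min_width=11, slack=2)
Line 4: ['if', 'memory'] (min_width=9, slack=4)
Line 5: ['content'] (min_width=7, slack=6)
Line 6: ['waterfall'] (min_width=9, slack=4)
Line 7: ['garden', 'glass'] (min_width=12, slack=1)
Line 8: ['of', 'island'] (min_width=9, slack=4)
Line 9: ['laser', 'good'] (min_width=10, slack=3)
Line 10: ['spoon', 'tree'] (min_width=10, slack=3)
Line 11: ['memory', 'black'] (min_width=12, slack=1)
Line 12: ['they', 'garden'] (min_width=11, slack=2)
Line 13: ['salty', 'music'] (min_width=11, slack=2)
Total lines: 13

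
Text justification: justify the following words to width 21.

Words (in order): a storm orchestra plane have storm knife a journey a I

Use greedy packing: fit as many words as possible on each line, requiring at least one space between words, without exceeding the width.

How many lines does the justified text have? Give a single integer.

Answer: 3

Derivation:
Line 1: ['a', 'storm', 'orchestra'] (min_width=17, slack=4)
Line 2: ['plane', 'have', 'storm'] (min_width=16, slack=5)
Line 3: ['knife', 'a', 'journey', 'a', 'I'] (min_width=19, slack=2)
Total lines: 3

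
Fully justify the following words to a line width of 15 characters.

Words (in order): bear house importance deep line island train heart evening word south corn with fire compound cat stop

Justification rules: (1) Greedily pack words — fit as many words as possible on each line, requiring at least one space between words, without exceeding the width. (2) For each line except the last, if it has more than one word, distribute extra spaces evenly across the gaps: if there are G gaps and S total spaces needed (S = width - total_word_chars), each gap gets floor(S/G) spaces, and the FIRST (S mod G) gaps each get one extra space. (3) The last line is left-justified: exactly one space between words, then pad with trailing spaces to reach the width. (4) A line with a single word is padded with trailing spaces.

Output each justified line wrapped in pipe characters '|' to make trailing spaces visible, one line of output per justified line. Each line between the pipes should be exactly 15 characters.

Line 1: ['bear', 'house'] (min_width=10, slack=5)
Line 2: ['importance', 'deep'] (min_width=15, slack=0)
Line 3: ['line', 'island'] (min_width=11, slack=4)
Line 4: ['train', 'heart'] (min_width=11, slack=4)
Line 5: ['evening', 'word'] (min_width=12, slack=3)
Line 6: ['south', 'corn', 'with'] (min_width=15, slack=0)
Line 7: ['fire', 'compound'] (min_width=13, slack=2)
Line 8: ['cat', 'stop'] (min_width=8, slack=7)

Answer: |bear      house|
|importance deep|
|line     island|
|train     heart|
|evening    word|
|south corn with|
|fire   compound|
|cat stop       |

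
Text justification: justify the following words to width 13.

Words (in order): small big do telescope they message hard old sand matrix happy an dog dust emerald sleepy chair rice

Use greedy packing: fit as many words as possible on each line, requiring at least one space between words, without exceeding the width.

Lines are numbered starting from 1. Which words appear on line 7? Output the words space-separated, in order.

Answer: emerald

Derivation:
Line 1: ['small', 'big', 'do'] (min_width=12, slack=1)
Line 2: ['telescope'] (min_width=9, slack=4)
Line 3: ['they', 'message'] (min_width=12, slack=1)
Line 4: ['hard', 'old', 'sand'] (min_width=13, slack=0)
Line 5: ['matrix', 'happy'] (min_width=12, slack=1)
Line 6: ['an', 'dog', 'dust'] (min_width=11, slack=2)
Line 7: ['emerald'] (min_width=7, slack=6)
Line 8: ['sleepy', 'chair'] (min_width=12, slack=1)
Line 9: ['rice'] (min_width=4, slack=9)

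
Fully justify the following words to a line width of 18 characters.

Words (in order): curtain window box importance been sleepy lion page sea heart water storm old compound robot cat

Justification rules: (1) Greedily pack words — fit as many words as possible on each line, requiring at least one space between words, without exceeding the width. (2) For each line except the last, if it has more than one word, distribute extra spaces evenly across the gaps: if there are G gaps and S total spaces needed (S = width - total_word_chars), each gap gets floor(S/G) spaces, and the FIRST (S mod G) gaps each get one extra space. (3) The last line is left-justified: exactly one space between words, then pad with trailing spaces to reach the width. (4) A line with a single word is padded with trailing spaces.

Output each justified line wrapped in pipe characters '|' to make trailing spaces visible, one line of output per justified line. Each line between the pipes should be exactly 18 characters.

Answer: |curtain window box|
|importance    been|
|sleepy  lion  page|
|sea   heart  water|
|storm old compound|
|robot cat         |

Derivation:
Line 1: ['curtain', 'window', 'box'] (min_width=18, slack=0)
Line 2: ['importance', 'been'] (min_width=15, slack=3)
Line 3: ['sleepy', 'lion', 'page'] (min_width=16, slack=2)
Line 4: ['sea', 'heart', 'water'] (min_width=15, slack=3)
Line 5: ['storm', 'old', 'compound'] (min_width=18, slack=0)
Line 6: ['robot', 'cat'] (min_width=9, slack=9)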